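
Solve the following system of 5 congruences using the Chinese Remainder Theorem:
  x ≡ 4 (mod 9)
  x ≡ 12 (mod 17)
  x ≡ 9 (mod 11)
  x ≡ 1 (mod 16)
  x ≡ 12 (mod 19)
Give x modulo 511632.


Product of moduli M = 9 · 17 · 11 · 16 · 19 = 511632.
Merge one congruence at a time:
  Start: x ≡ 4 (mod 9).
  Combine with x ≡ 12 (mod 17); new modulus lcm = 153.
    Write x = 4 + 9·t and substitute into x ≡ 12 (mod 17): 9·t ≡ 12 − 4 = 8 (mod 17).
    The inverse of 9 mod 17 is 2 (since 9·2 = 18 = 1·17 + 1), so t ≡ 2·8 = 16 ≡ 16 (mod 17).
    Then x = 4 + 9·16 = 148, valid modulo lcm(9, 17) = 153: x ≡ 148 (mod 153).
  Combine with x ≡ 9 (mod 11); new modulus lcm = 1683.
    Write x = 148 + 153·t and substitute into x ≡ 9 (mod 11): 153·t ≡ 9 − 148 = -139 (mod 11).
    Reduce coefficients mod 11: 10·t ≡ 4 (mod 11).
    The inverse of 10 mod 11 is 10 (since 10·10 = 100 = 9·11 + 1), so t ≡ 10·4 = 40 ≡ 7 (mod 11).
    Then x = 148 + 153·7 = 1219, valid modulo lcm(153, 11) = 1683: x ≡ 1219 (mod 1683).
  Combine with x ≡ 1 (mod 16); new modulus lcm = 26928.
    Write x = 1219 + 1683·t and substitute into x ≡ 1 (mod 16): 1683·t ≡ 1 − 1219 = -1218 (mod 16).
    Reduce coefficients mod 16: 3·t ≡ 14 (mod 16).
    The inverse of 3 mod 16 is 11 (since 3·11 = 33 = 2·16 + 1), so t ≡ 11·14 = 154 ≡ 10 (mod 16).
    Then x = 1219 + 1683·10 = 18049, valid modulo lcm(1683, 16) = 26928: x ≡ 18049 (mod 26928).
  Combine with x ≡ 12 (mod 19); new modulus lcm = 511632.
    Write x = 18049 + 26928·t and substitute into x ≡ 12 (mod 19): 26928·t ≡ 12 − 18049 = -18037 (mod 19).
    Reduce coefficients mod 19: 5·t ≡ 13 (mod 19).
    The inverse of 5 mod 19 is 4 (since 5·4 = 20 = 1·19 + 1), so t ≡ 4·13 = 52 ≡ 14 (mod 19).
    Then x = 18049 + 26928·14 = 395041, valid modulo lcm(26928, 19) = 511632: x ≡ 395041 (mod 511632).
Verify against each original: 395041 mod 9 = 4, 395041 mod 17 = 12, 395041 mod 11 = 9, 395041 mod 16 = 1, 395041 mod 19 = 12.

x ≡ 395041 (mod 511632).


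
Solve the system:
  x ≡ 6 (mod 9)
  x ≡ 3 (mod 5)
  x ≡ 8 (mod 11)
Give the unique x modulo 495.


Moduli 9, 5, 11 are pairwise coprime; by CRT there is a unique solution modulo M = 9 · 5 · 11 = 495.
Solve pairwise, accumulating the modulus:
  Start with x ≡ 6 (mod 9).
  Combine with x ≡ 3 (mod 5): since gcd(9, 5) = 1, we get a unique residue mod 45.
    Write x = 6 + 9·t and substitute into x ≡ 3 (mod 5): 9·t ≡ 3 − 6 = -3 (mod 5).
    Reduce coefficients mod 5: 4·t ≡ 2 (mod 5).
    The inverse of 4 mod 5 is 4 (since 4·4 = 16 = 3·5 + 1), so t ≡ 4·2 = 8 ≡ 3 (mod 5).
    Then x = 6 + 9·3 = 33, valid modulo lcm(9, 5) = 45: x ≡ 33 (mod 45).
  Combine with x ≡ 8 (mod 11): since gcd(45, 11) = 1, we get a unique residue mod 495.
    Write x = 33 + 45·t and substitute into x ≡ 8 (mod 11): 45·t ≡ 8 − 33 = -25 (mod 11).
    Reduce coefficients mod 11: 1·t ≡ 8 (mod 11).
    So t ≡ 8 (mod 11).
    Then x = 33 + 45·8 = 393, valid modulo lcm(45, 11) = 495: x ≡ 393 (mod 495).
Verify: 393 mod 9 = 6 ✓, 393 mod 5 = 3 ✓, 393 mod 11 = 8 ✓.

x ≡ 393 (mod 495).


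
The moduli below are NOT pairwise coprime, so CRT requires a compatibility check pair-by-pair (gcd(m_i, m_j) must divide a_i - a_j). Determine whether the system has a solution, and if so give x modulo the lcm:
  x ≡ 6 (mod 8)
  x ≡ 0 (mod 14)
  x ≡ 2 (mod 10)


Moduli 8, 14, 10 are not pairwise coprime, so CRT works modulo lcm(m_i) when all pairwise compatibility conditions hold.
Pairwise compatibility: gcd(m_i, m_j) must divide a_i - a_j for every pair.
Merge one congruence at a time:
  Start: x ≡ 6 (mod 8).
  Combine with x ≡ 0 (mod 14): gcd(8, 14) = 2; 0 - 6 = -6, which IS divisible by 2, so compatible.
    Write x = 6 + 8·t and substitute into x ≡ 0 (mod 14): 8·t ≡ 0 − 6 = -6 (mod 14).
    Divide the congruence (and modulus) by g = 2: 4·t ≡ -3 (mod 7).
    Reduce coefficients mod 7: 4·t ≡ 4 (mod 7).
    The inverse of 4 mod 7 is 2 (since 4·2 = 8 = 1·7 + 1), so t ≡ 2·4 = 8 ≡ 1 (mod 7).
    Then x = 6 + 8·1 = 14, valid modulo lcm(8, 14) = 56: x ≡ 14 (mod 56).
  Combine with x ≡ 2 (mod 10): gcd(56, 10) = 2; 2 - 14 = -12, which IS divisible by 2, so compatible.
    Write x = 14 + 56·t and substitute into x ≡ 2 (mod 10): 56·t ≡ 2 − 14 = -12 (mod 10).
    Divide the congruence (and modulus) by g = 2: 28·t ≡ -6 (mod 5).
    Reduce coefficients mod 5: 3·t ≡ 4 (mod 5).
    The inverse of 3 mod 5 is 2 (since 3·2 = 6 = 1·5 + 1), so t ≡ 2·4 = 8 ≡ 3 (mod 5).
    Then x = 14 + 56·3 = 182, valid modulo lcm(56, 10) = 280: x ≡ 182 (mod 280).
Verify: 182 mod 8 = 6, 182 mod 14 = 0, 182 mod 10 = 2.

x ≡ 182 (mod 280).


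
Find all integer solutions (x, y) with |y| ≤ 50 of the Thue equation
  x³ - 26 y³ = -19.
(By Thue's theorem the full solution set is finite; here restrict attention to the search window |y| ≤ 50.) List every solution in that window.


The equation is x³ - 26y³ = -19. For fixed y, x³ = 26·y³ − 19, so a solution requires the RHS to be a perfect cube.
Strategy: iterate y from -50 to 50, compute RHS = 26·y³ − 19, and check whether it is a (positive or negative) perfect cube.
Check small values of y:
  y = 0: RHS = -19 is not a perfect cube.
  y = 1: RHS = 7 is not a perfect cube.
  y = -1: RHS = -45 is not a perfect cube.
  y = 2: RHS = 189 is not a perfect cube.
  y = -2: RHS = -227 is not a perfect cube.
  y = 3: RHS = 683 is not a perfect cube.
  y = -3: RHS = -721 is not a perfect cube.
Continuing the search up to |y| = 50 finds no solutions either.
No (x, y) in the scanned range satisfies the equation.

No integer solutions with |y| ≤ 50.


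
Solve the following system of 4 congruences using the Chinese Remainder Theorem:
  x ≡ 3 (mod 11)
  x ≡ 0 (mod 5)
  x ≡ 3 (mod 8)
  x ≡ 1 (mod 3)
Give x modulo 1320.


Product of moduli M = 11 · 5 · 8 · 3 = 1320.
Merge one congruence at a time:
  Start: x ≡ 3 (mod 11).
  Combine with x ≡ 0 (mod 5); new modulus lcm = 55.
    Write x = 3 + 11·t and substitute into x ≡ 0 (mod 5): 11·t ≡ 0 − 3 = -3 (mod 5).
    Reduce coefficients mod 5: 1·t ≡ 2 (mod 5).
    So t ≡ 2 (mod 5).
    Then x = 3 + 11·2 = 25, valid modulo lcm(11, 5) = 55: x ≡ 25 (mod 55).
  Combine with x ≡ 3 (mod 8); new modulus lcm = 440.
    Write x = 25 + 55·t and substitute into x ≡ 3 (mod 8): 55·t ≡ 3 − 25 = -22 (mod 8).
    Reduce coefficients mod 8: 7·t ≡ 2 (mod 8).
    The inverse of 7 mod 8 is 7 (since 7·7 = 49 = 6·8 + 1), so t ≡ 7·2 = 14 ≡ 6 (mod 8).
    Then x = 25 + 55·6 = 355, valid modulo lcm(55, 8) = 440: x ≡ 355 (mod 440).
  Combine with x ≡ 1 (mod 3); new modulus lcm = 1320.
    Write x = 355 + 440·t and substitute into x ≡ 1 (mod 3): 440·t ≡ 1 − 355 = -354 (mod 3).
    Reduce coefficients mod 3: 2·t ≡ 0 (mod 3).
    The inverse of 2 mod 3 is 2 (since 2·2 = 4 = 1·3 + 1), so t ≡ 2·0 = 0 ≡ 0 (mod 3).
    Then x = 355 + 440·0 = 355, valid modulo lcm(440, 3) = 1320: x ≡ 355 (mod 1320).
Verify against each original: 355 mod 11 = 3, 355 mod 5 = 0, 355 mod 8 = 3, 355 mod 3 = 1.

x ≡ 355 (mod 1320).


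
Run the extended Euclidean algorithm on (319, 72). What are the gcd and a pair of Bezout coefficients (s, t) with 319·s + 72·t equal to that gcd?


Euclidean algorithm on (319, 72) — divide until remainder is 0:
  319 = 4 · 72 + 31
  72 = 2 · 31 + 10
  31 = 3 · 10 + 1
  10 = 10 · 1 + 0
gcd(319, 72) = 1.
Track Bezout coefficients alongside the remainders: start with r₀ = 319 = a·1 + b·0 (s = 1, t = 0) and r₁ = 72 = a·0 + b·1 (s = 0, t = 1); each new remainder r_{k+1} = r_{k-1} − q_k·r_k inherits s_{k+1} = s_{k-1} − q_k·s_k, t_{k+1} = t_{k-1} − q_k·t_k, so r_k = a·s_k + b·t_k at every step:
  q = 4: r = 31, s = 1 − 4·0 = 1, t = 0 − 4·1 = -4  (check: 319·1 + 72·(-4) = 31)
  q = 2: r = 10, s = 0 − 2·1 = -2, t = 1 − 2·(-4) = 9  (check: 319·(-2) + 72·9 = 10)
  q = 3: r = 1, s = 1 − 3·(-2) = 7, t = -4 − 3·9 = -31  (check: 319·7 + 72·(-31) = 1)
The row with r = 1 (the gcd) gives the Bezout coefficients s = 7, t = -31.
Result: 319 · (7) + 72 · (-31) = 1.

gcd(319, 72) = 1; s = 7, t = -31 (check: 319·7 + 72·(-31) = 1).


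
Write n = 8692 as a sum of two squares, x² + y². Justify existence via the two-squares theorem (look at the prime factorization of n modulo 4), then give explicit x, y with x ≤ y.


Step 1: Factor n = 8692 = 2^2 · 41 · 53.
Step 2: Check the mod-4 condition on each prime factor: 2 = 2 (special); 41 ≡ 1 (mod 4), exponent 1; 53 ≡ 1 (mod 4), exponent 1.
All primes ≡ 3 (mod 4) appear to even exponent (or don't appear), so by the two-squares theorem n IS expressible as a sum of two squares.
Step 3: Build a representation. Group n = k² · m with k = 2 and m = 41 · 53 = 2173 (a product of primes ≡ 1 (mod 4)); a representation of m scales to one of n via (k·x)² + (k·y)² = k²(x² + y²). Each prime p ≡ 1 (mod 4) is itself a sum of two squares; find a² by testing p − a² for a perfect square:
  41: 41 − 1² = 40, 41 − 2² = 37, 41 − 3² = 32, 41 − 4² = 25 = 5² ⇒ 41 = 4² + 5².
  53: 53 − 1² = 52, 53 − 2² = 49 = 7² ⇒ 53 = 2² + 7².
  Combine using the Brahmagupta–Fibonacci identity (a² + b²)(c² + d²) = (ac − bd)² + (ad + bc)² = (ac + bd)² + (ad − bc)²:
  41 · 53 = 2173: from (4² + 5²)(2² + 7²), take (4·2 − 5·7, 4·7 + 5·2) = (8 − 35, 28 + 10) = (-27, 38); dropping signs (only squares matter) gives (27, 38); check 27² + 38² = 729 + 1444 = 2173 ✓.
  Scale by k = 2: (2·27, 2·38) = (54, 76).
Step 4: Order so x ≤ y and verify: 54² + 76² = 2916 + 5776 = 8692 = n. ✓

n = 8692 = 54² + 76² (one valid representation with x ≤ y).


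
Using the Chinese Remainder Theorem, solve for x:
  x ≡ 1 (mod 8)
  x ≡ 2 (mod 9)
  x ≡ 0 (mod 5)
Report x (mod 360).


Moduli 8, 9, 5 are pairwise coprime; by CRT there is a unique solution modulo M = 8 · 9 · 5 = 360.
Solve pairwise, accumulating the modulus:
  Start with x ≡ 1 (mod 8).
  Combine with x ≡ 2 (mod 9): since gcd(8, 9) = 1, we get a unique residue mod 72.
    Write x = 1 + 8·t and substitute into x ≡ 2 (mod 9): 8·t ≡ 2 − 1 = 1 (mod 9).
    The inverse of 8 mod 9 is 8 (since 8·8 = 64 = 7·9 + 1), so t ≡ 8·1 = 8 ≡ 8 (mod 9).
    Then x = 1 + 8·8 = 65, valid modulo lcm(8, 9) = 72: x ≡ 65 (mod 72).
  Combine with x ≡ 0 (mod 5): since gcd(72, 5) = 1, we get a unique residue mod 360.
    Write x = 65 + 72·t and substitute into x ≡ 0 (mod 5): 72·t ≡ 0 − 65 = -65 (mod 5).
    Reduce coefficients mod 5: 2·t ≡ 0 (mod 5).
    The inverse of 2 mod 5 is 3 (since 2·3 = 6 = 1·5 + 1), so t ≡ 3·0 = 0 ≡ 0 (mod 5).
    Then x = 65 + 72·0 = 65, valid modulo lcm(72, 5) = 360: x ≡ 65 (mod 360).
Verify: 65 mod 8 = 1 ✓, 65 mod 9 = 2 ✓, 65 mod 5 = 0 ✓.

x ≡ 65 (mod 360).


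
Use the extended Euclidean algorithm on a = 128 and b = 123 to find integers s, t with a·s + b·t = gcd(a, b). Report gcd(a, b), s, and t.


Euclidean algorithm on (128, 123) — divide until remainder is 0:
  128 = 1 · 123 + 5
  123 = 24 · 5 + 3
  5 = 1 · 3 + 2
  3 = 1 · 2 + 1
  2 = 2 · 1 + 0
gcd(128, 123) = 1.
Track Bezout coefficients alongside the remainders: start with r₀ = 128 = a·1 + b·0 (s = 1, t = 0) and r₁ = 123 = a·0 + b·1 (s = 0, t = 1); each new remainder r_{k+1} = r_{k-1} − q_k·r_k inherits s_{k+1} = s_{k-1} − q_k·s_k, t_{k+1} = t_{k-1} − q_k·t_k, so r_k = a·s_k + b·t_k at every step:
  q = 1: r = 5, s = 1 − 1·0 = 1, t = 0 − 1·1 = -1  (check: 128·1 + 123·(-1) = 5)
  q = 24: r = 3, s = 0 − 24·1 = -24, t = 1 − 24·(-1) = 25  (check: 128·(-24) + 123·25 = 3)
  q = 1: r = 2, s = 1 − 1·(-24) = 25, t = -1 − 1·25 = -26  (check: 128·25 + 123·(-26) = 2)
  q = 1: r = 1, s = -24 − 1·25 = -49, t = 25 − 1·(-26) = 51  (check: 128·(-49) + 123·51 = 1)
The row with r = 1 (the gcd) gives the Bezout coefficients s = -49, t = 51.
Result: 128 · (-49) + 123 · (51) = 1.

gcd(128, 123) = 1; s = -49, t = 51 (check: 128·(-49) + 123·51 = 1).


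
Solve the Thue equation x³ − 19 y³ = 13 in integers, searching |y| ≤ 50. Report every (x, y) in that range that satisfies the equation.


The equation is x³ - 19y³ = 13. For fixed y, x³ = 19·y³ + 13, so a solution requires the RHS to be a perfect cube.
Strategy: iterate y from -50 to 50, compute RHS = 19·y³ + 13, and check whether it is a (positive or negative) perfect cube.
Check small values of y:
  y = 0: RHS = 13 is not a perfect cube.
  y = 1: RHS = 32 is not a perfect cube.
  y = -1: RHS = -6 is not a perfect cube.
  y = 2: RHS = 165 is not a perfect cube.
  y = -2: RHS = -139 is not a perfect cube.
  y = 3: RHS = 526 is not a perfect cube.
  y = -3: RHS = -500 is not a perfect cube.
Continuing the search up to |y| = 50 finds no solutions either.
No (x, y) in the scanned range satisfies the equation.

No integer solutions with |y| ≤ 50.


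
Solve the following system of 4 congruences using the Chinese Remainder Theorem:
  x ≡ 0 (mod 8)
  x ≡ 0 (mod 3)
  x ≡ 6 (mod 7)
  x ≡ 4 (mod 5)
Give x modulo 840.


Product of moduli M = 8 · 3 · 7 · 5 = 840.
Merge one congruence at a time:
  Start: x ≡ 0 (mod 8).
  Combine with x ≡ 0 (mod 3); new modulus lcm = 24.
    Write x = 0 + 8·t and substitute into x ≡ 0 (mod 3): 8·t ≡ 0 − 0 = 0 (mod 3).
    Reduce coefficients mod 3: 2·t ≡ 0 (mod 3).
    The inverse of 2 mod 3 is 2 (since 2·2 = 4 = 1·3 + 1), so t ≡ 2·0 = 0 ≡ 0 (mod 3).
    Then x = 0 + 8·0 = 0, valid modulo lcm(8, 3) = 24: x ≡ 0 (mod 24).
  Combine with x ≡ 6 (mod 7); new modulus lcm = 168.
    Write x = 0 + 24·t and substitute into x ≡ 6 (mod 7): 24·t ≡ 6 − 0 = 6 (mod 7).
    Reduce coefficients mod 7: 3·t ≡ 6 (mod 7).
    The inverse of 3 mod 7 is 5 (since 3·5 = 15 = 2·7 + 1), so t ≡ 5·6 = 30 ≡ 2 (mod 7).
    Then x = 0 + 24·2 = 48, valid modulo lcm(24, 7) = 168: x ≡ 48 (mod 168).
  Combine with x ≡ 4 (mod 5); new modulus lcm = 840.
    Write x = 48 + 168·t and substitute into x ≡ 4 (mod 5): 168·t ≡ 4 − 48 = -44 (mod 5).
    Reduce coefficients mod 5: 3·t ≡ 1 (mod 5).
    The inverse of 3 mod 5 is 2 (since 3·2 = 6 = 1·5 + 1), so t ≡ 2·1 = 2 ≡ 2 (mod 5).
    Then x = 48 + 168·2 = 384, valid modulo lcm(168, 5) = 840: x ≡ 384 (mod 840).
Verify against each original: 384 mod 8 = 0, 384 mod 3 = 0, 384 mod 7 = 6, 384 mod 5 = 4.

x ≡ 384 (mod 840).


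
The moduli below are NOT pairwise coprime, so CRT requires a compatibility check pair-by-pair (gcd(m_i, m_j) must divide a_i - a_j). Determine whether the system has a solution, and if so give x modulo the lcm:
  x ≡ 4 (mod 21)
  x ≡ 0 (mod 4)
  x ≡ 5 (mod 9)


Moduli 21, 4, 9 are not pairwise coprime, so CRT works modulo lcm(m_i) when all pairwise compatibility conditions hold.
Pairwise compatibility: gcd(m_i, m_j) must divide a_i - a_j for every pair.
Merge one congruence at a time:
  Start: x ≡ 4 (mod 21).
  Combine with x ≡ 0 (mod 4): gcd(21, 4) = 1; 0 - 4 = -4, which IS divisible by 1, so compatible.
    Write x = 4 + 21·t and substitute into x ≡ 0 (mod 4): 21·t ≡ 0 − 4 = -4 (mod 4).
    Reduce coefficients mod 4: 1·t ≡ 0 (mod 4).
    So t ≡ 0 (mod 4).
    Then x = 4 + 21·0 = 4, valid modulo lcm(21, 4) = 84: x ≡ 4 (mod 84).
  Combine with x ≡ 5 (mod 9): gcd(84, 9) = 3, and 5 - 4 = 1 is NOT divisible by 3.
    ⇒ system is inconsistent (no integer solution).

No solution (the system is inconsistent).


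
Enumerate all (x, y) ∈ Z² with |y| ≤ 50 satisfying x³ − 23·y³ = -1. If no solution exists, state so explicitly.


The equation is x³ - 23y³ = -1. For fixed y, x³ = 23·y³ − 1, so a solution requires the RHS to be a perfect cube.
Strategy: iterate y from -50 to 50, compute RHS = 23·y³ − 1, and check whether it is a (positive or negative) perfect cube.
Check small values of y:
  y = 0: RHS = -1 = (-1)³ ⇒ x = -1 works.
  y = 1: RHS = 22 is not a perfect cube.
  y = -1: RHS = -24 is not a perfect cube.
  y = 2: RHS = 183 is not a perfect cube.
  y = -2: RHS = -185 is not a perfect cube.
  y = 3: RHS = 620 is not a perfect cube.
  y = -3: RHS = -622 is not a perfect cube.
Continuing the search up to |y| = 50 finds no further solutions beyond those listed.
Collected solutions: (-1, 0).

Solutions (with |y| ≤ 50): (-1, 0).


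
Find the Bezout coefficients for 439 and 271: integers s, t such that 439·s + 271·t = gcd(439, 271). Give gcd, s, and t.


Euclidean algorithm on (439, 271) — divide until remainder is 0:
  439 = 1 · 271 + 168
  271 = 1 · 168 + 103
  168 = 1 · 103 + 65
  103 = 1 · 65 + 38
  65 = 1 · 38 + 27
  38 = 1 · 27 + 11
  27 = 2 · 11 + 5
  11 = 2 · 5 + 1
  5 = 5 · 1 + 0
gcd(439, 271) = 1.
Track Bezout coefficients alongside the remainders: start with r₀ = 439 = a·1 + b·0 (s = 1, t = 0) and r₁ = 271 = a·0 + b·1 (s = 0, t = 1); each new remainder r_{k+1} = r_{k-1} − q_k·r_k inherits s_{k+1} = s_{k-1} − q_k·s_k, t_{k+1} = t_{k-1} − q_k·t_k, so r_k = a·s_k + b·t_k at every step:
  q = 1: r = 168, s = 1 − 1·0 = 1, t = 0 − 1·1 = -1  (check: 439·1 + 271·(-1) = 168)
  q = 1: r = 103, s = 0 − 1·1 = -1, t = 1 − 1·(-1) = 2  (check: 439·(-1) + 271·2 = 103)
  q = 1: r = 65, s = 1 − 1·(-1) = 2, t = -1 − 1·2 = -3  (check: 439·2 + 271·(-3) = 65)
  q = 1: r = 38, s = -1 − 1·2 = -3, t = 2 − 1·(-3) = 5  (check: 439·(-3) + 271·5 = 38)
  q = 1: r = 27, s = 2 − 1·(-3) = 5, t = -3 − 1·5 = -8  (check: 439·5 + 271·(-8) = 27)
  q = 1: r = 11, s = -3 − 1·5 = -8, t = 5 − 1·(-8) = 13  (check: 439·(-8) + 271·13 = 11)
  q = 2: r = 5, s = 5 − 2·(-8) = 21, t = -8 − 2·13 = -34  (check: 439·21 + 271·(-34) = 5)
  q = 2: r = 1, s = -8 − 2·21 = -50, t = 13 − 2·(-34) = 81  (check: 439·(-50) + 271·81 = 1)
The row with r = 1 (the gcd) gives the Bezout coefficients s = -50, t = 81.
Result: 439 · (-50) + 271 · (81) = 1.

gcd(439, 271) = 1; s = -50, t = 81 (check: 439·(-50) + 271·81 = 1).


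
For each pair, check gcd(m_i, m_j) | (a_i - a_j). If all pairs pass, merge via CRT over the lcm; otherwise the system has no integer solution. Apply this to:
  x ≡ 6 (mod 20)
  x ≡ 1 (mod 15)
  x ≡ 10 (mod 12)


Moduli 20, 15, 12 are not pairwise coprime, so CRT works modulo lcm(m_i) when all pairwise compatibility conditions hold.
Pairwise compatibility: gcd(m_i, m_j) must divide a_i - a_j for every pair.
Merge one congruence at a time:
  Start: x ≡ 6 (mod 20).
  Combine with x ≡ 1 (mod 15): gcd(20, 15) = 5; 1 - 6 = -5, which IS divisible by 5, so compatible.
    Write x = 6 + 20·t and substitute into x ≡ 1 (mod 15): 20·t ≡ 1 − 6 = -5 (mod 15).
    Divide the congruence (and modulus) by g = 5: 4·t ≡ -1 (mod 3).
    Reduce coefficients mod 3: 1·t ≡ 2 (mod 3).
    So t ≡ 2 (mod 3).
    Then x = 6 + 20·2 = 46, valid modulo lcm(20, 15) = 60: x ≡ 46 (mod 60).
  Combine with x ≡ 10 (mod 12): gcd(60, 12) = 12; 10 - 46 = -36, which IS divisible by 12, so compatible.
    Write x = 46 + 60·t and substitute into x ≡ 10 (mod 12): 60·t ≡ 10 − 46 = -36 (mod 12).
    Divide the congruence (and modulus) by g = 12: 5·t ≡ -3 (mod 1).
    Modulo 1 every t works; take t = 0.
    Then x = 46 + 60·0 = 46, valid modulo lcm(60, 12) = 60: x ≡ 46 (mod 60).
Verify: 46 mod 20 = 6, 46 mod 15 = 1, 46 mod 12 = 10.

x ≡ 46 (mod 60).


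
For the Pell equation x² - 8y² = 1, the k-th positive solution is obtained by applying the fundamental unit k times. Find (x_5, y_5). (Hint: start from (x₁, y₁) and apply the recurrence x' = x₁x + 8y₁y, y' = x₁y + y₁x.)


Step 1: Find the fundamental solution (x₁, y₁) of x² - 8y² = 1.
  Expand √8 as a continued fraction. a₀ = ⌊√8⌋ = 2; iterate m_{k+1} = d_k·a_k − m_k, d_{k+1} = (8 − m_{k+1}²)/d_k, a_{k+1} = ⌊(a₀ + m_{k+1})/d_{k+1}⌋ (starting m₀ = 0, d₀ = 1), with convergents p_k = a_k·p_{k-1} + p_{k-2}, q_k = a_k·q_{k-1} + q_{k-2} (p₋₁ = 1, q₋₁ = 0):
  k = 0: a₀ = 2; p₀/q₀ = 2/1; p₀² − 8·q₀² = 4 − 8 = -4.
  k = 1: m = 2, d = 4, a = ⌊(2 + 2)/4⌋ = 1; p/q = (1·2 + 1)/(1·1 + 0) = 3/1; p² − 8·q² = 9 − 8 = 1.
  The first convergent with p² − 8·q² = 1 gives the fundamental solution (x₁, y₁) = (3, 1).
Step 2: Apply the recurrence (x_{n+1}, y_{n+1}) = (x₁x_n + 8y₁y_n, x₁y_n + y₁x_n) repeatedly.
  From (x_1, y_1) = (3, 1): x_2 = 3·3 + 8·1·1 = 17; y_2 = 3·1 + 1·3 = 6.
  From (x_2, y_2) = (17, 6): x_3 = 3·17 + 8·1·6 = 99; y_3 = 3·6 + 1·17 = 35.
  From (x_3, y_3) = (99, 35): x_4 = 3·99 + 8·1·35 = 577; y_4 = 3·35 + 1·99 = 204.
  From (x_4, y_4) = (577, 204): x_5 = 3·577 + 8·1·204 = 3363; y_5 = 3·204 + 1·577 = 1189.
Step 3: Verify x_5² - 8·y_5² = 11309769 - 11309768 = 1 (should be 1). ✓

(x_1, y_1) = (3, 1); (x_5, y_5) = (3363, 1189).


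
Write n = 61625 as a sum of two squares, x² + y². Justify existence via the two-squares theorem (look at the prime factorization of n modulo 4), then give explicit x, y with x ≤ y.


Step 1: Factor n = 61625 = 5^3 · 17 · 29.
Step 2: Check the mod-4 condition on each prime factor: 5 ≡ 1 (mod 4), exponent 3; 17 ≡ 1 (mod 4), exponent 1; 29 ≡ 1 (mod 4), exponent 1.
All primes ≡ 3 (mod 4) appear to even exponent (or don't appear), so by the two-squares theorem n IS expressible as a sum of two squares.
Step 3: Build a representation. Group n = k² · m with k = 5 and m = 5 · 17 · 29 = 2465 (a product of primes ≡ 1 (mod 4)); a representation of m scales to one of n via (k·x)² + (k·y)² = k²(x² + y²). Each prime p ≡ 1 (mod 4) is itself a sum of two squares; find a² by testing p − a² for a perfect square:
  5: 5 − 1² = 4 = 2² ⇒ 5 = 1² + 2².
  17: 17 − 1² = 16 = 4² ⇒ 17 = 1² + 4².
  29: 29 − 1² = 28, 29 − 2² = 25 = 5² ⇒ 29 = 2² + 5².
  Combine using the Brahmagupta–Fibonacci identity (a² + b²)(c² + d²) = (ac − bd)² + (ad + bc)² = (ac + bd)² + (ad − bc)²:
  5 · 17 = 85: from (1² + 2²)(1² + 4²), take (1·1 − 2·4, 1·4 + 2·1) = (1 − 8, 4 + 2) = (-7, 6); dropping signs (only squares matter) gives (7, 6); check 7² + 6² = 49 + 36 = 85 ✓.
  85 · 29 = 2465: from (7² + 6²)(2² + 5²), take (7·2 − 6·5, 7·5 + 6·2) = (14 − 30, 35 + 12) = (-16, 47); dropping signs (only squares matter) gives (16, 47); check 16² + 47² = 256 + 2209 = 2465 ✓.
  Scale by k = 5: (5·16, 5·47) = (80, 235).
Step 4: Order so x ≤ y and verify: 80² + 235² = 6400 + 55225 = 61625 = n. ✓

n = 61625 = 80² + 235² (one valid representation with x ≤ y).


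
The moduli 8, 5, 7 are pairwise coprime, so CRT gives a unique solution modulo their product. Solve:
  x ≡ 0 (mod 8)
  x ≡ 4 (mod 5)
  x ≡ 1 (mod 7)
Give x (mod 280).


Moduli 8, 5, 7 are pairwise coprime; by CRT there is a unique solution modulo M = 8 · 5 · 7 = 280.
Solve pairwise, accumulating the modulus:
  Start with x ≡ 0 (mod 8).
  Combine with x ≡ 4 (mod 5): since gcd(8, 5) = 1, we get a unique residue mod 40.
    Write x = 0 + 8·t and substitute into x ≡ 4 (mod 5): 8·t ≡ 4 − 0 = 4 (mod 5).
    Reduce coefficients mod 5: 3·t ≡ 4 (mod 5).
    The inverse of 3 mod 5 is 2 (since 3·2 = 6 = 1·5 + 1), so t ≡ 2·4 = 8 ≡ 3 (mod 5).
    Then x = 0 + 8·3 = 24, valid modulo lcm(8, 5) = 40: x ≡ 24 (mod 40).
  Combine with x ≡ 1 (mod 7): since gcd(40, 7) = 1, we get a unique residue mod 280.
    Write x = 24 + 40·t and substitute into x ≡ 1 (mod 7): 40·t ≡ 1 − 24 = -23 (mod 7).
    Reduce coefficients mod 7: 5·t ≡ 5 (mod 7).
    The inverse of 5 mod 7 is 3 (since 5·3 = 15 = 2·7 + 1), so t ≡ 3·5 = 15 ≡ 1 (mod 7).
    Then x = 24 + 40·1 = 64, valid modulo lcm(40, 7) = 280: x ≡ 64 (mod 280).
Verify: 64 mod 8 = 0 ✓, 64 mod 5 = 4 ✓, 64 mod 7 = 1 ✓.

x ≡ 64 (mod 280).


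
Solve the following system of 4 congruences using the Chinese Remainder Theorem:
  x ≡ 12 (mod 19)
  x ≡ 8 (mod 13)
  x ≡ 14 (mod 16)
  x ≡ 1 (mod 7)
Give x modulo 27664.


Product of moduli M = 19 · 13 · 16 · 7 = 27664.
Merge one congruence at a time:
  Start: x ≡ 12 (mod 19).
  Combine with x ≡ 8 (mod 13); new modulus lcm = 247.
    Write x = 12 + 19·t and substitute into x ≡ 8 (mod 13): 19·t ≡ 8 − 12 = -4 (mod 13).
    Reduce coefficients mod 13: 6·t ≡ 9 (mod 13).
    The inverse of 6 mod 13 is 11 (since 6·11 = 66 = 5·13 + 1), so t ≡ 11·9 = 99 ≡ 8 (mod 13).
    Then x = 12 + 19·8 = 164, valid modulo lcm(19, 13) = 247: x ≡ 164 (mod 247).
  Combine with x ≡ 14 (mod 16); new modulus lcm = 3952.
    Write x = 164 + 247·t and substitute into x ≡ 14 (mod 16): 247·t ≡ 14 − 164 = -150 (mod 16).
    Reduce coefficients mod 16: 7·t ≡ 10 (mod 16).
    The inverse of 7 mod 16 is 7 (since 7·7 = 49 = 3·16 + 1), so t ≡ 7·10 = 70 ≡ 6 (mod 16).
    Then x = 164 + 247·6 = 1646, valid modulo lcm(247, 16) = 3952: x ≡ 1646 (mod 3952).
  Combine with x ≡ 1 (mod 7); new modulus lcm = 27664.
    Write x = 1646 + 3952·t and substitute into x ≡ 1 (mod 7): 3952·t ≡ 1 − 1646 = -1645 (mod 7).
    Reduce coefficients mod 7: 4·t ≡ 0 (mod 7).
    The inverse of 4 mod 7 is 2 (since 4·2 = 8 = 1·7 + 1), so t ≡ 2·0 = 0 ≡ 0 (mod 7).
    Then x = 1646 + 3952·0 = 1646, valid modulo lcm(3952, 7) = 27664: x ≡ 1646 (mod 27664).
Verify against each original: 1646 mod 19 = 12, 1646 mod 13 = 8, 1646 mod 16 = 14, 1646 mod 7 = 1.

x ≡ 1646 (mod 27664).


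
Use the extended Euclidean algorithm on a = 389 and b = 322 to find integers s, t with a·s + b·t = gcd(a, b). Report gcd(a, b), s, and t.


Euclidean algorithm on (389, 322) — divide until remainder is 0:
  389 = 1 · 322 + 67
  322 = 4 · 67 + 54
  67 = 1 · 54 + 13
  54 = 4 · 13 + 2
  13 = 6 · 2 + 1
  2 = 2 · 1 + 0
gcd(389, 322) = 1.
Track Bezout coefficients alongside the remainders: start with r₀ = 389 = a·1 + b·0 (s = 1, t = 0) and r₁ = 322 = a·0 + b·1 (s = 0, t = 1); each new remainder r_{k+1} = r_{k-1} − q_k·r_k inherits s_{k+1} = s_{k-1} − q_k·s_k, t_{k+1} = t_{k-1} − q_k·t_k, so r_k = a·s_k + b·t_k at every step:
  q = 1: r = 67, s = 1 − 1·0 = 1, t = 0 − 1·1 = -1  (check: 389·1 + 322·(-1) = 67)
  q = 4: r = 54, s = 0 − 4·1 = -4, t = 1 − 4·(-1) = 5  (check: 389·(-4) + 322·5 = 54)
  q = 1: r = 13, s = 1 − 1·(-4) = 5, t = -1 − 1·5 = -6  (check: 389·5 + 322·(-6) = 13)
  q = 4: r = 2, s = -4 − 4·5 = -24, t = 5 − 4·(-6) = 29  (check: 389·(-24) + 322·29 = 2)
  q = 6: r = 1, s = 5 − 6·(-24) = 149, t = -6 − 6·29 = -180  (check: 389·149 + 322·(-180) = 1)
The row with r = 1 (the gcd) gives the Bezout coefficients s = 149, t = -180.
Result: 389 · (149) + 322 · (-180) = 1.

gcd(389, 322) = 1; s = 149, t = -180 (check: 389·149 + 322·(-180) = 1).


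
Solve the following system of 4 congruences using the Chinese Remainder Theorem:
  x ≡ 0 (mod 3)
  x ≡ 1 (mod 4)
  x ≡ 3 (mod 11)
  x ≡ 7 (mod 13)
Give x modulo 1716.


Product of moduli M = 3 · 4 · 11 · 13 = 1716.
Merge one congruence at a time:
  Start: x ≡ 0 (mod 3).
  Combine with x ≡ 1 (mod 4); new modulus lcm = 12.
    Write x = 0 + 3·t and substitute into x ≡ 1 (mod 4): 3·t ≡ 1 − 0 = 1 (mod 4).
    The inverse of 3 mod 4 is 3 (since 3·3 = 9 = 2·4 + 1), so t ≡ 3·1 = 3 ≡ 3 (mod 4).
    Then x = 0 + 3·3 = 9, valid modulo lcm(3, 4) = 12: x ≡ 9 (mod 12).
  Combine with x ≡ 3 (mod 11); new modulus lcm = 132.
    Write x = 9 + 12·t and substitute into x ≡ 3 (mod 11): 12·t ≡ 3 − 9 = -6 (mod 11).
    Reduce coefficients mod 11: 1·t ≡ 5 (mod 11).
    So t ≡ 5 (mod 11).
    Then x = 9 + 12·5 = 69, valid modulo lcm(12, 11) = 132: x ≡ 69 (mod 132).
  Combine with x ≡ 7 (mod 13); new modulus lcm = 1716.
    Write x = 69 + 132·t and substitute into x ≡ 7 (mod 13): 132·t ≡ 7 − 69 = -62 (mod 13).
    Reduce coefficients mod 13: 2·t ≡ 3 (mod 13).
    The inverse of 2 mod 13 is 7 (since 2·7 = 14 = 1·13 + 1), so t ≡ 7·3 = 21 ≡ 8 (mod 13).
    Then x = 69 + 132·8 = 1125, valid modulo lcm(132, 13) = 1716: x ≡ 1125 (mod 1716).
Verify against each original: 1125 mod 3 = 0, 1125 mod 4 = 1, 1125 mod 11 = 3, 1125 mod 13 = 7.

x ≡ 1125 (mod 1716).


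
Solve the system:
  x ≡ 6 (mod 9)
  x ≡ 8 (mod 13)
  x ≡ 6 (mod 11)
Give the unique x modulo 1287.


Moduli 9, 13, 11 are pairwise coprime; by CRT there is a unique solution modulo M = 9 · 13 · 11 = 1287.
Solve pairwise, accumulating the modulus:
  Start with x ≡ 6 (mod 9).
  Combine with x ≡ 8 (mod 13): since gcd(9, 13) = 1, we get a unique residue mod 117.
    Write x = 6 + 9·t and substitute into x ≡ 8 (mod 13): 9·t ≡ 8 − 6 = 2 (mod 13).
    The inverse of 9 mod 13 is 3 (since 9·3 = 27 = 2·13 + 1), so t ≡ 3·2 = 6 ≡ 6 (mod 13).
    Then x = 6 + 9·6 = 60, valid modulo lcm(9, 13) = 117: x ≡ 60 (mod 117).
  Combine with x ≡ 6 (mod 11): since gcd(117, 11) = 1, we get a unique residue mod 1287.
    Write x = 60 + 117·t and substitute into x ≡ 6 (mod 11): 117·t ≡ 6 − 60 = -54 (mod 11).
    Reduce coefficients mod 11: 7·t ≡ 1 (mod 11).
    The inverse of 7 mod 11 is 8 (since 7·8 = 56 = 5·11 + 1), so t ≡ 8·1 = 8 ≡ 8 (mod 11).
    Then x = 60 + 117·8 = 996, valid modulo lcm(117, 11) = 1287: x ≡ 996 (mod 1287).
Verify: 996 mod 9 = 6 ✓, 996 mod 13 = 8 ✓, 996 mod 11 = 6 ✓.

x ≡ 996 (mod 1287).


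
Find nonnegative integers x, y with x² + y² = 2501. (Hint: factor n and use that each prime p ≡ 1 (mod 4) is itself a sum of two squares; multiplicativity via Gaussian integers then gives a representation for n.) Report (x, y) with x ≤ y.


Step 1: Factor n = 2501 = 41 · 61.
Step 2: Check the mod-4 condition on each prime factor: 41 ≡ 1 (mod 4), exponent 1; 61 ≡ 1 (mod 4), exponent 1.
All primes ≡ 3 (mod 4) appear to even exponent (or don't appear), so by the two-squares theorem n IS expressible as a sum of two squares.
Step 3: Build a representation. Here n = 41 · 61 is a product of primes ≡ 1 (mod 4). Each prime p ≡ 1 (mod 4) is itself a sum of two squares; find a² by testing p − a² for a perfect square:
  41: 41 − 1² = 40, 41 − 2² = 37, 41 − 3² = 32, 41 − 4² = 25 = 5² ⇒ 41 = 4² + 5².
  61: 61 − 1² = 60, 61 − 2² = 57, 61 − 3² = 52, 61 − 4² = 45, 61 − 5² = 36 = 6² ⇒ 61 = 5² + 6².
  Combine using the Brahmagupta–Fibonacci identity (a² + b²)(c² + d²) = (ac − bd)² + (ad + bc)² = (ac + bd)² + (ad − bc)²:
  41 · 61 = 2501: from (4² + 5²)(5² + 6²), take (4·5 − 5·6, 4·6 + 5·5) = (20 − 30, 24 + 25) = (-10, 49); dropping signs (only squares matter) gives (10, 49); check 10² + 49² = 100 + 2401 = 2501 ✓.
Step 4: Order so x ≤ y and verify: 10² + 49² = 100 + 2401 = 2501 = n. ✓

n = 2501 = 10² + 49² (one valid representation with x ≤ y).


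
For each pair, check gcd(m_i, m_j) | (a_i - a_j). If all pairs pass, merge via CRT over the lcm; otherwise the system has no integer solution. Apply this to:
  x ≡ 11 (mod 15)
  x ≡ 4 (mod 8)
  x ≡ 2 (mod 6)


Moduli 15, 8, 6 are not pairwise coprime, so CRT works modulo lcm(m_i) when all pairwise compatibility conditions hold.
Pairwise compatibility: gcd(m_i, m_j) must divide a_i - a_j for every pair.
Merge one congruence at a time:
  Start: x ≡ 11 (mod 15).
  Combine with x ≡ 4 (mod 8): gcd(15, 8) = 1; 4 - 11 = -7, which IS divisible by 1, so compatible.
    Write x = 11 + 15·t and substitute into x ≡ 4 (mod 8): 15·t ≡ 4 − 11 = -7 (mod 8).
    Reduce coefficients mod 8: 7·t ≡ 1 (mod 8).
    The inverse of 7 mod 8 is 7 (since 7·7 = 49 = 6·8 + 1), so t ≡ 7·1 = 7 ≡ 7 (mod 8).
    Then x = 11 + 15·7 = 116, valid modulo lcm(15, 8) = 120: x ≡ 116 (mod 120).
  Combine with x ≡ 2 (mod 6): gcd(120, 6) = 6; 2 - 116 = -114, which IS divisible by 6, so compatible.
    Write x = 116 + 120·t and substitute into x ≡ 2 (mod 6): 120·t ≡ 2 − 116 = -114 (mod 6).
    Divide the congruence (and modulus) by g = 6: 20·t ≡ -19 (mod 1).
    Modulo 1 every t works; take t = 0.
    Then x = 116 + 120·0 = 116, valid modulo lcm(120, 6) = 120: x ≡ 116 (mod 120).
Verify: 116 mod 15 = 11, 116 mod 8 = 4, 116 mod 6 = 2.

x ≡ 116 (mod 120).


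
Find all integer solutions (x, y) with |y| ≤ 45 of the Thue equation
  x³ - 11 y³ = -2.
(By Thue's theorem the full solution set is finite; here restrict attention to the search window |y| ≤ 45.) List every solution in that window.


The equation is x³ - 11y³ = -2. For fixed y, x³ = 11·y³ − 2, so a solution requires the RHS to be a perfect cube.
Strategy: iterate y from -45 to 45, compute RHS = 11·y³ − 2, and check whether it is a (positive or negative) perfect cube.
Check small values of y:
  y = 0: RHS = -2 is not a perfect cube.
  y = 1: RHS = 9 is not a perfect cube.
  y = -1: RHS = -13 is not a perfect cube.
  y = 2: RHS = 86 is not a perfect cube.
  y = -2: RHS = -90 is not a perfect cube.
  y = 3: RHS = 295 is not a perfect cube.
  y = -3: RHS = -299 is not a perfect cube.
Continuing the search up to |y| = 45 finds no solutions either.
No (x, y) in the scanned range satisfies the equation.

No integer solutions with |y| ≤ 45.


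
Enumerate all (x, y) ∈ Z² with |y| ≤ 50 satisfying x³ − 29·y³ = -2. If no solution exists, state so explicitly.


The equation is x³ - 29y³ = -2. For fixed y, x³ = 29·y³ − 2, so a solution requires the RHS to be a perfect cube.
Strategy: iterate y from -50 to 50, compute RHS = 29·y³ − 2, and check whether it is a (positive or negative) perfect cube.
Check small values of y:
  y = 0: RHS = -2 is not a perfect cube.
  y = 1: RHS = 27 = (3)³ ⇒ x = 3 works.
  y = -1: RHS = -31 is not a perfect cube.
  y = 2: RHS = 230 is not a perfect cube.
  y = -2: RHS = -234 is not a perfect cube.
  y = 3: RHS = 781 is not a perfect cube.
  y = -3: RHS = -785 is not a perfect cube.
Continuing the search up to |y| = 50 finds no further solutions beyond those listed.
Collected solutions: (3, 1).

Solutions (with |y| ≤ 50): (3, 1).


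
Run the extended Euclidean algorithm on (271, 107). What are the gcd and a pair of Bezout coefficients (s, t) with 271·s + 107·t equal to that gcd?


Euclidean algorithm on (271, 107) — divide until remainder is 0:
  271 = 2 · 107 + 57
  107 = 1 · 57 + 50
  57 = 1 · 50 + 7
  50 = 7 · 7 + 1
  7 = 7 · 1 + 0
gcd(271, 107) = 1.
Track Bezout coefficients alongside the remainders: start with r₀ = 271 = a·1 + b·0 (s = 1, t = 0) and r₁ = 107 = a·0 + b·1 (s = 0, t = 1); each new remainder r_{k+1} = r_{k-1} − q_k·r_k inherits s_{k+1} = s_{k-1} − q_k·s_k, t_{k+1} = t_{k-1} − q_k·t_k, so r_k = a·s_k + b·t_k at every step:
  q = 2: r = 57, s = 1 − 2·0 = 1, t = 0 − 2·1 = -2  (check: 271·1 + 107·(-2) = 57)
  q = 1: r = 50, s = 0 − 1·1 = -1, t = 1 − 1·(-2) = 3  (check: 271·(-1) + 107·3 = 50)
  q = 1: r = 7, s = 1 − 1·(-1) = 2, t = -2 − 1·3 = -5  (check: 271·2 + 107·(-5) = 7)
  q = 7: r = 1, s = -1 − 7·2 = -15, t = 3 − 7·(-5) = 38  (check: 271·(-15) + 107·38 = 1)
The row with r = 1 (the gcd) gives the Bezout coefficients s = -15, t = 38.
Result: 271 · (-15) + 107 · (38) = 1.

gcd(271, 107) = 1; s = -15, t = 38 (check: 271·(-15) + 107·38 = 1).


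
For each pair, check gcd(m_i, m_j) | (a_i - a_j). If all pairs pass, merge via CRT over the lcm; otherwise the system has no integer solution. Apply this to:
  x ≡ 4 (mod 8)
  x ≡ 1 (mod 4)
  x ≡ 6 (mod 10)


Moduli 8, 4, 10 are not pairwise coprime, so CRT works modulo lcm(m_i) when all pairwise compatibility conditions hold.
Pairwise compatibility: gcd(m_i, m_j) must divide a_i - a_j for every pair.
Merge one congruence at a time:
  Start: x ≡ 4 (mod 8).
  Combine with x ≡ 1 (mod 4): gcd(8, 4) = 4, and 1 - 4 = -3 is NOT divisible by 4.
    ⇒ system is inconsistent (no integer solution).

No solution (the system is inconsistent).


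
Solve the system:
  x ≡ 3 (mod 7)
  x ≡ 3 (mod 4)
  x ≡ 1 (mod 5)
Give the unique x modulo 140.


Moduli 7, 4, 5 are pairwise coprime; by CRT there is a unique solution modulo M = 7 · 4 · 5 = 140.
Solve pairwise, accumulating the modulus:
  Start with x ≡ 3 (mod 7).
  Combine with x ≡ 3 (mod 4): since gcd(7, 4) = 1, we get a unique residue mod 28.
    Write x = 3 + 7·t and substitute into x ≡ 3 (mod 4): 7·t ≡ 3 − 3 = 0 (mod 4).
    Reduce coefficients mod 4: 3·t ≡ 0 (mod 4).
    The inverse of 3 mod 4 is 3 (since 3·3 = 9 = 2·4 + 1), so t ≡ 3·0 = 0 ≡ 0 (mod 4).
    Then x = 3 + 7·0 = 3, valid modulo lcm(7, 4) = 28: x ≡ 3 (mod 28).
  Combine with x ≡ 1 (mod 5): since gcd(28, 5) = 1, we get a unique residue mod 140.
    Write x = 3 + 28·t and substitute into x ≡ 1 (mod 5): 28·t ≡ 1 − 3 = -2 (mod 5).
    Reduce coefficients mod 5: 3·t ≡ 3 (mod 5).
    The inverse of 3 mod 5 is 2 (since 3·2 = 6 = 1·5 + 1), so t ≡ 2·3 = 6 ≡ 1 (mod 5).
    Then x = 3 + 28·1 = 31, valid modulo lcm(28, 5) = 140: x ≡ 31 (mod 140).
Verify: 31 mod 7 = 3 ✓, 31 mod 4 = 3 ✓, 31 mod 5 = 1 ✓.

x ≡ 31 (mod 140).


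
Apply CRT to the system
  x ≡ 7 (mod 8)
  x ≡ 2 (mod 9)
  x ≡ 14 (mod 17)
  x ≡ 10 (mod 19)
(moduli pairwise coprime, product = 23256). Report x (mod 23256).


Product of moduli M = 8 · 9 · 17 · 19 = 23256.
Merge one congruence at a time:
  Start: x ≡ 7 (mod 8).
  Combine with x ≡ 2 (mod 9); new modulus lcm = 72.
    Write x = 7 + 8·t and substitute into x ≡ 2 (mod 9): 8·t ≡ 2 − 7 = -5 (mod 9).
    Reduce coefficients mod 9: 8·t ≡ 4 (mod 9).
    The inverse of 8 mod 9 is 8 (since 8·8 = 64 = 7·9 + 1), so t ≡ 8·4 = 32 ≡ 5 (mod 9).
    Then x = 7 + 8·5 = 47, valid modulo lcm(8, 9) = 72: x ≡ 47 (mod 72).
  Combine with x ≡ 14 (mod 17); new modulus lcm = 1224.
    Write x = 47 + 72·t and substitute into x ≡ 14 (mod 17): 72·t ≡ 14 − 47 = -33 (mod 17).
    Reduce coefficients mod 17: 4·t ≡ 1 (mod 17).
    The inverse of 4 mod 17 is 13 (since 4·13 = 52 = 3·17 + 1), so t ≡ 13·1 = 13 ≡ 13 (mod 17).
    Then x = 47 + 72·13 = 983, valid modulo lcm(72, 17) = 1224: x ≡ 983 (mod 1224).
  Combine with x ≡ 10 (mod 19); new modulus lcm = 23256.
    Write x = 983 + 1224·t and substitute into x ≡ 10 (mod 19): 1224·t ≡ 10 − 983 = -973 (mod 19).
    Reduce coefficients mod 19: 8·t ≡ 15 (mod 19).
    The inverse of 8 mod 19 is 12 (since 8·12 = 96 = 5·19 + 1), so t ≡ 12·15 = 180 ≡ 9 (mod 19).
    Then x = 983 + 1224·9 = 11999, valid modulo lcm(1224, 19) = 23256: x ≡ 11999 (mod 23256).
Verify against each original: 11999 mod 8 = 7, 11999 mod 9 = 2, 11999 mod 17 = 14, 11999 mod 19 = 10.

x ≡ 11999 (mod 23256).


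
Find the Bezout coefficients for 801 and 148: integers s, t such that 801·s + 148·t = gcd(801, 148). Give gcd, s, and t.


Euclidean algorithm on (801, 148) — divide until remainder is 0:
  801 = 5 · 148 + 61
  148 = 2 · 61 + 26
  61 = 2 · 26 + 9
  26 = 2 · 9 + 8
  9 = 1 · 8 + 1
  8 = 8 · 1 + 0
gcd(801, 148) = 1.
Track Bezout coefficients alongside the remainders: start with r₀ = 801 = a·1 + b·0 (s = 1, t = 0) and r₁ = 148 = a·0 + b·1 (s = 0, t = 1); each new remainder r_{k+1} = r_{k-1} − q_k·r_k inherits s_{k+1} = s_{k-1} − q_k·s_k, t_{k+1} = t_{k-1} − q_k·t_k, so r_k = a·s_k + b·t_k at every step:
  q = 5: r = 61, s = 1 − 5·0 = 1, t = 0 − 5·1 = -5  (check: 801·1 + 148·(-5) = 61)
  q = 2: r = 26, s = 0 − 2·1 = -2, t = 1 − 2·(-5) = 11  (check: 801·(-2) + 148·11 = 26)
  q = 2: r = 9, s = 1 − 2·(-2) = 5, t = -5 − 2·11 = -27  (check: 801·5 + 148·(-27) = 9)
  q = 2: r = 8, s = -2 − 2·5 = -12, t = 11 − 2·(-27) = 65  (check: 801·(-12) + 148·65 = 8)
  q = 1: r = 1, s = 5 − 1·(-12) = 17, t = -27 − 1·65 = -92  (check: 801·17 + 148·(-92) = 1)
The row with r = 1 (the gcd) gives the Bezout coefficients s = 17, t = -92.
Result: 801 · (17) + 148 · (-92) = 1.

gcd(801, 148) = 1; s = 17, t = -92 (check: 801·17 + 148·(-92) = 1).


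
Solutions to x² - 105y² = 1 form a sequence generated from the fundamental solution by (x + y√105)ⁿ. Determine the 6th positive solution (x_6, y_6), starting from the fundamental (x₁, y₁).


Step 1: Find the fundamental solution (x₁, y₁) of x² - 105y² = 1.
  Expand √105 as a continued fraction. a₀ = ⌊√105⌋ = 10; iterate m_{k+1} = d_k·a_k − m_k, d_{k+1} = (105 − m_{k+1}²)/d_k, a_{k+1} = ⌊(a₀ + m_{k+1})/d_{k+1}⌋ (starting m₀ = 0, d₀ = 1), with convergents p_k = a_k·p_{k-1} + p_{k-2}, q_k = a_k·q_{k-1} + q_{k-2} (p₋₁ = 1, q₋₁ = 0):
  k = 0: a₀ = 10; p₀/q₀ = 10/1; p₀² − 105·q₀² = 100 − 105 = -5.
  k = 1: m = 10, d = 5, a = ⌊(10 + 10)/5⌋ = 4; p/q = (4·10 + 1)/(4·1 + 0) = 41/4; p² − 105·q² = 1681 − 1680 = 1.
  The first convergent with p² − 105·q² = 1 gives the fundamental solution (x₁, y₁) = (41, 4).
Step 2: Apply the recurrence (x_{n+1}, y_{n+1}) = (x₁x_n + 105y₁y_n, x₁y_n + y₁x_n) repeatedly.
  From (x_1, y_1) = (41, 4): x_2 = 41·41 + 105·4·4 = 3361; y_2 = 41·4 + 4·41 = 328.
  From (x_2, y_2) = (3361, 328): x_3 = 41·3361 + 105·4·328 = 275561; y_3 = 41·328 + 4·3361 = 26892.
  From (x_3, y_3) = (275561, 26892): x_4 = 41·275561 + 105·4·26892 = 22592641; y_4 = 41·26892 + 4·275561 = 2204816.
  From (x_4, y_4) = (22592641, 2204816): x_5 = 41·22592641 + 105·4·2204816 = 1852321001; y_5 = 41·2204816 + 4·22592641 = 180768020.
  From (x_5, y_5) = (1852321001, 180768020): x_6 = 41·1852321001 + 105·4·180768020 = 151867729441; y_6 = 41·180768020 + 4·1852321001 = 14820772824.
Step 3: Verify x_6² - 105·y_6² = 23063807245564778172481 - 23063807245564778172480 = 1 (should be 1). ✓

(x_1, y_1) = (41, 4); (x_6, y_6) = (151867729441, 14820772824).
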